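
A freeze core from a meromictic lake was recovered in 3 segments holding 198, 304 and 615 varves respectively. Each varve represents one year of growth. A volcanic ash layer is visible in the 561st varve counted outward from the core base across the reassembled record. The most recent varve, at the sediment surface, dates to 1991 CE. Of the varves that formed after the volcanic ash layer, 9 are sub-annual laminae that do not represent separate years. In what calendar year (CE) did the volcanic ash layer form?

1444 CE

Total varves = 198 + 304 + 615 = 1117.
1117 − 561 = 556 varves lie beyond the volcanic ash layer toward the sediment surface.
556 − 9 false = 547 true varves after the volcanic ash layer.
Counting back 547 years from 1991 CE places the volcanic ash layer in 1991 − 547 = 1444 CE.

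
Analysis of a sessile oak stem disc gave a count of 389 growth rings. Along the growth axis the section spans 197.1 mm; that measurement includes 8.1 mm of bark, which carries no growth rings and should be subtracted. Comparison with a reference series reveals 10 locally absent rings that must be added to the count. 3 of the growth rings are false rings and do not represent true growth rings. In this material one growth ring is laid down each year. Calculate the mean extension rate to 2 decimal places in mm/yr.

0.48 mm/yr

True growth ring count = 389 − 3 + 10 = 396.
Removing the 8.1 mm offcut leaves 197.1 − 8.1 = 189.0 mm.
189.0 mm over 396 years gives 189.0 / 396 ≈ 0.48 mm/yr.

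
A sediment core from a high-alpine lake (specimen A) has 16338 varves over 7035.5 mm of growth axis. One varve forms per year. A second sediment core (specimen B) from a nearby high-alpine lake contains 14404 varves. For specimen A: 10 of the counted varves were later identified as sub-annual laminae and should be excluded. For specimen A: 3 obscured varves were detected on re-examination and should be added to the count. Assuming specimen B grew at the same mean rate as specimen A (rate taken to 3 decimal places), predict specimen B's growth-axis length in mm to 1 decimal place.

6208.1 mm

Specimen A: adjusted count: 16338 − 10 + 3 = 16331 varves.
A: Mean rate = 7035.5 mm / 16331 years ≈ 0.431 mm/year.
B's length ≈ 0.431 × 14404 = 6208.1 mm.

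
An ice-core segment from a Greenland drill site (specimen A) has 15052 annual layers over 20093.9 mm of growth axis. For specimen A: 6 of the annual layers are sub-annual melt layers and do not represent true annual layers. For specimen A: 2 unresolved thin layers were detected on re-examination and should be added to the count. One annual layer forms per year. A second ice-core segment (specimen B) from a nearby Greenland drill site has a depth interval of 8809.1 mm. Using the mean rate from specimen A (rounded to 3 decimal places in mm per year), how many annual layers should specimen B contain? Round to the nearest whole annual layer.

6599 annual layers

Specimen A: adjusted count: 15052 − 6 + 2 = 15048 annual layers.
A: Mean rate = 20093.9 mm / 15048 years ≈ 1.335 mm per year.
B spans 8809.1 / 1.335 = 6598.58 years ≈ 6599 annual layers.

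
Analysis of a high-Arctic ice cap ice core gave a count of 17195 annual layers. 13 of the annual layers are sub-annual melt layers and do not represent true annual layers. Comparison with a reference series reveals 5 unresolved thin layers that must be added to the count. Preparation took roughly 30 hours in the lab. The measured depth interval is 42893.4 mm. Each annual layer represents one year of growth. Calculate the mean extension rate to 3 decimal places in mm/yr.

Correcting the raw count gives 17195 − 13 + 5 = 17187 true annual layers.
Extension rate ≈ 42893.4 / 17187 = 2.496 mm/yr.

2.496 mm/yr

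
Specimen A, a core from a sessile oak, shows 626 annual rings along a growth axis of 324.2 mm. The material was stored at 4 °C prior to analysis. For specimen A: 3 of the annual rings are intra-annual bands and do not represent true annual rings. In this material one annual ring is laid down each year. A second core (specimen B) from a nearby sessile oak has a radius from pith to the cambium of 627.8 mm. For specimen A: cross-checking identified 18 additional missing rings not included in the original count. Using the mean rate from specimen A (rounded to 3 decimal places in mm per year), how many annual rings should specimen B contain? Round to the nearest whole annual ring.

1241 annual rings

Specimen A: true annual ring count = 626 − 3 + 18 = 641.
A: Extension rate ≈ 324.2 / 641 = 0.506 mm per year.
Specimen B: 627.8 mm / 0.506 mm per year = 1240.71 years ≈ 1241 annual rings.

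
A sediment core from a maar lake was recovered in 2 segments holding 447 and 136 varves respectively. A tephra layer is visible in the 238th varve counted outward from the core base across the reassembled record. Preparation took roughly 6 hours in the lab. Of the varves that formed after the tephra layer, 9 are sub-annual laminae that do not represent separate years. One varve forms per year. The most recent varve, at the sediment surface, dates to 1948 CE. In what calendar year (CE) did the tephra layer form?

Total varves = 447 + 136 = 583.
583 − 238 = 345 varves lie beyond the tephra layer toward the sediment surface.
Removing the 9 false varves leaves 345 − 9 = 336 true varves beyond the tephra layer.
1948 − 336 = 1612 CE.

1612 CE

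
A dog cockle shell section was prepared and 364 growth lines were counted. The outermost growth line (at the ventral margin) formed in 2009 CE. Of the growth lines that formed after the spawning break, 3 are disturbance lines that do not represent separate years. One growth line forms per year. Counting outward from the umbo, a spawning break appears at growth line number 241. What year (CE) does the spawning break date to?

The spawning break sits at growth line 241 from the umbo, so 364 − 241 = 123 growth lines formed after it.
Removing the 3 false growth lines leaves 123 − 3 = 120 true growth lines beyond the spawning break.
Counting back 120 years from 2009 CE places the spawning break in 2009 − 120 = 1889 CE.

1889 CE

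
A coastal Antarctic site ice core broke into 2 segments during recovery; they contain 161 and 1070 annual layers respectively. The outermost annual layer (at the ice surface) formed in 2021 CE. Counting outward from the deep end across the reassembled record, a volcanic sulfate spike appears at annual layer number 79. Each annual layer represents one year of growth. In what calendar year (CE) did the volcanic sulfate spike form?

Total annual layers = 161 + 1070 = 1231.
The volcanic sulfate spike sits at annual layer 79 from the deep end, so 1231 − 79 = 1152 annual layers formed after it.
2021 − 1152 = 869 CE.

869 CE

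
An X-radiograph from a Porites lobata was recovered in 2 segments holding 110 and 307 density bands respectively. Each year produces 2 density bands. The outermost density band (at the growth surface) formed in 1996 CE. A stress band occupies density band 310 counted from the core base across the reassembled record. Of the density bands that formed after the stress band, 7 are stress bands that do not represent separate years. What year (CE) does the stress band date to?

1946 CE

Total density bands = 110 + 307 = 417.
The stress band sits at density band 310 from the core base, so 417 − 310 = 107 density bands formed after it.
Excluding 7 false density bands: 107 − 7 = 100.
100 density bands at 2 per year is 100 / 2 = 50 years.
Counting back 50 years from 1996 CE places the stress band in 1996 − 50 = 1946 CE.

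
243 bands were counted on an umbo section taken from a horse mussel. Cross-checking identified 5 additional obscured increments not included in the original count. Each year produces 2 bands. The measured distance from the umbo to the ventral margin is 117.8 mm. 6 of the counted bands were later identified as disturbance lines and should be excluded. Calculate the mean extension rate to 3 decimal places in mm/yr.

After corrections the count is 243 − 6 + 5 = 242 bands.
242 bands at 2 per year is 242 / 2 = 121 years.
Extension rate ≈ 117.8 / 121 = 0.974 mm/yr.

0.974 mm/yr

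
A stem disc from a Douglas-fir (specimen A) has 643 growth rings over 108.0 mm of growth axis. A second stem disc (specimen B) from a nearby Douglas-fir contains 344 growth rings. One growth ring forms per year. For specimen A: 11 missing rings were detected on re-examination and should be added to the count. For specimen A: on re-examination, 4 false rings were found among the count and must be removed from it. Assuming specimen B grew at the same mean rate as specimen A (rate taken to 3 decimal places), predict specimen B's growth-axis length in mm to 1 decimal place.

Specimen A: adjusted count: 643 − 4 + 11 = 650 growth rings.
A: 108.0 mm over 650 years gives 108.0 / 650 ≈ 0.166 mm/year.
B's length ≈ 0.166 × 344 = 57.1 mm.

57.1 mm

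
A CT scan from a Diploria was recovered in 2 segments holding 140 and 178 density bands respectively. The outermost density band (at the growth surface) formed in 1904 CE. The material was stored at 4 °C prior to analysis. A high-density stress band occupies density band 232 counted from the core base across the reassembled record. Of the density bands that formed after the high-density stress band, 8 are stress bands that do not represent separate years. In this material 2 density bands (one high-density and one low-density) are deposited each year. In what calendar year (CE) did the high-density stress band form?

1865 CE

Total density bands = 140 + 178 = 318.
Between density band 232 and the growth surface there are 318 − 232 = 86 density bands.
Removing the 8 false density bands leaves 86 − 8 = 78 true density bands beyond the high-density stress band.
78 density bands at 2 per year is 78 / 2 = 39 years.
1904 − 39 = 1865 CE.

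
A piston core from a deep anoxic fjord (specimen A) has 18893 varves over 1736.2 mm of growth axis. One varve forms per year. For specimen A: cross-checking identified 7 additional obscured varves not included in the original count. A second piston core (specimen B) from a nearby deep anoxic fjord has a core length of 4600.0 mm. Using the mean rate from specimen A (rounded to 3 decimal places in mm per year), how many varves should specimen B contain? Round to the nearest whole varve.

50000 varves

Specimen A: true varve count = 18893 + 7 = 18900.
A: Extension rate ≈ 1736.2 / 18900 = 0.092 mm per year.
B spans 4600.0 / 0.092 = 50000.00 years ≈ 50000 varves.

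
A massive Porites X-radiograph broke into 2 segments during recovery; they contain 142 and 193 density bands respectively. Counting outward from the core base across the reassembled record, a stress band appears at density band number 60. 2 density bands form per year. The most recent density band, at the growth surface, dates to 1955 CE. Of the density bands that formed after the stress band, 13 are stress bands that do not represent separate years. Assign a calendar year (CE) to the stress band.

1824 CE

Total density bands = 142 + 193 = 335.
Between density band 60 and the growth surface there are 335 − 60 = 275 density bands.
Removing the 13 false density bands leaves 275 − 13 = 262 true density bands beyond the stress band.
With 2 density bands per year, 262 / 2 = 131 years.
1955 − 131 = 1824 CE.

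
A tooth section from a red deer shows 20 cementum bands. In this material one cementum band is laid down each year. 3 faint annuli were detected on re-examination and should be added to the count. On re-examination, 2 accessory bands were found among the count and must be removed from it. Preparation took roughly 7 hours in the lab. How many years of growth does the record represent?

21 years

After corrections the count is 20 − 2 + 3 = 21 cementum bands.
One cementum band per year makes the duration 21 years.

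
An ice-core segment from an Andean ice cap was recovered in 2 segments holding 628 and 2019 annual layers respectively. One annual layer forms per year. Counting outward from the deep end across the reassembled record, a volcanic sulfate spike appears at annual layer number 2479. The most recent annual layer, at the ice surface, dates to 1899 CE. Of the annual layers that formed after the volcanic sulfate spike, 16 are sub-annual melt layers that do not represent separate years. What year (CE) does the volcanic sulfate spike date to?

1747 CE

Total annual layers = 628 + 2019 = 2647.
2647 − 2479 = 168 annual layers lie beyond the volcanic sulfate spike toward the ice surface.
168 − 16 false = 152 true annual layers after the volcanic sulfate spike.
1899 − 152 = 1747 CE.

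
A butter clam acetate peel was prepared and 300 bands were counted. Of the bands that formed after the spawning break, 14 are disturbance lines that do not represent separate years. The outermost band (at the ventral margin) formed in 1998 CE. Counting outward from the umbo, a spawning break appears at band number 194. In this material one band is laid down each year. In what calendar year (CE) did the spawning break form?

Between band 194 and the ventral margin there are 300 − 194 = 106 bands.
Removing the 14 false bands leaves 106 − 14 = 92 true bands beyond the spawning break.
The band at the ventral margin is 1998 CE, so the spawning break dates to 1998 − 92 = 1906 CE.

1906 CE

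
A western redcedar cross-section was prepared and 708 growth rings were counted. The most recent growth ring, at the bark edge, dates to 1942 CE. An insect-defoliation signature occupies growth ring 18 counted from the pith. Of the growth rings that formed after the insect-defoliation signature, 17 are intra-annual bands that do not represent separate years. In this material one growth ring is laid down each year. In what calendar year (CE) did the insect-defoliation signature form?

1269 CE

708 − 18 = 690 growth rings lie beyond the insect-defoliation signature toward the bark edge.
690 − 17 false = 673 true growth rings after the insect-defoliation signature.
The growth ring at the bark edge is 1942 CE, so the insect-defoliation signature dates to 1942 − 673 = 1269 CE.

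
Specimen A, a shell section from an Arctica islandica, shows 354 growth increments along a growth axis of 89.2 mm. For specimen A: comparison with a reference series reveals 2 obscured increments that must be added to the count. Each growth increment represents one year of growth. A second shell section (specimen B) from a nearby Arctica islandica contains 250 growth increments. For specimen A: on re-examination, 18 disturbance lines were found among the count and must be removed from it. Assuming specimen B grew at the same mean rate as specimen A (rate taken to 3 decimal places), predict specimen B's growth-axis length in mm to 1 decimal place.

Specimen A: correcting the raw count gives 354 − 18 + 2 = 338 true growth increments.
A: Mean rate = 89.2 mm / 338 years ≈ 0.264 mm/yr.
Length of B = 0.264 × 250 = 66.0 mm.

66.0 mm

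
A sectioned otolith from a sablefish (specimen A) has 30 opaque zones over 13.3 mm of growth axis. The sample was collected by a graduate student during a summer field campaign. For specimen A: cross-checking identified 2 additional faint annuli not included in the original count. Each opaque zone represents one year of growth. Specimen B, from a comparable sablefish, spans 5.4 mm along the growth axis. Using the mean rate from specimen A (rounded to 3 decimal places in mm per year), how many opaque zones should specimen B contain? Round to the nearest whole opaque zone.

Specimen A: true opaque zone count = 30 + 2 = 32.
A: Mean rate = 13.3 mm / 32 years ≈ 0.416 mm/yr.
For B, 5.4 / 0.416 = 12.98 years ≈ 13 opaque zones.

13 opaque zones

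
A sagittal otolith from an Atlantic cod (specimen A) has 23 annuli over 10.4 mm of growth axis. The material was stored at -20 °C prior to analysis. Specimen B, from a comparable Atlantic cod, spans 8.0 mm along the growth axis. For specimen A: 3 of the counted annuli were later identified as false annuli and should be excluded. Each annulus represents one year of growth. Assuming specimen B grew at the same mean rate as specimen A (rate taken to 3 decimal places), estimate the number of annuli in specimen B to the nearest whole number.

15 annuli

Specimen A: correcting the raw count gives 23 − 3 = 20 true annuli.
A: 10.4 mm over 20 years gives 10.4 / 20 ≈ 0.520 mm/yr.
B spans 8.0 / 0.520 = 15.38 years ≈ 15 annuli.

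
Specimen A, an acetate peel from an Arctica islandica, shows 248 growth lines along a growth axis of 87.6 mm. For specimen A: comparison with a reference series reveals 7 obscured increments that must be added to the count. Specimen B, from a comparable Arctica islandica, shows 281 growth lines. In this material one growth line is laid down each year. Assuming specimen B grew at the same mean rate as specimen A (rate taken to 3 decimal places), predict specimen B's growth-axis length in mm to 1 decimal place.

Specimen A: adjusted count: 248 + 7 = 255 growth lines.
A: 87.6 mm over 255 years gives 87.6 / 255 ≈ 0.344 mm per year.
For B, 0.344 mm/year × 281 years = 96.7 mm.

96.7 mm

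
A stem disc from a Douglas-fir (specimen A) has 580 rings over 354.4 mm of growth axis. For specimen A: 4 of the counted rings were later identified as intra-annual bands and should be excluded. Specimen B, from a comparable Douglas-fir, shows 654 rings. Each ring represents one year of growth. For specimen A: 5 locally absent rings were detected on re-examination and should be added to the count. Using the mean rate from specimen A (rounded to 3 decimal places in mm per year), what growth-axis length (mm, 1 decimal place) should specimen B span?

398.9 mm

Specimen A: adjusted count: 580 − 4 + 5 = 581 rings.
A: 354.4 mm over 581 years gives 354.4 / 581 ≈ 0.610 mm per year.
For B, 0.610 mm/year × 654 years = 398.9 mm.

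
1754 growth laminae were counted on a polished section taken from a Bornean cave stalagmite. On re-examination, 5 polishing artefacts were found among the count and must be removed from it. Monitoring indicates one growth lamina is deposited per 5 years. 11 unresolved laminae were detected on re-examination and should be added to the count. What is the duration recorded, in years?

8800 years

After corrections the count is 1754 − 5 + 11 = 1760 growth laminae.
Multiplying by 5 years per growth lamina: 1760 × 5 = 8800 years.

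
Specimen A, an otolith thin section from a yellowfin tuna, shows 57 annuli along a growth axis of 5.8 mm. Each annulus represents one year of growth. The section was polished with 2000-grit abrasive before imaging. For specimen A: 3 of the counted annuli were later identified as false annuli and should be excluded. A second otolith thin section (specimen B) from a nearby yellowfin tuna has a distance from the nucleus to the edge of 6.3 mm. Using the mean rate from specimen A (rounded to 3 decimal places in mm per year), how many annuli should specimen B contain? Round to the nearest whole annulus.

Specimen A: after corrections the count is 57 − 3 = 54 annuli.
A: Extension rate ≈ 5.8 / 54 = 0.107 mm/yr.
For B, 6.3 / 0.107 = 58.88 years ≈ 59 annuli.

59 annuli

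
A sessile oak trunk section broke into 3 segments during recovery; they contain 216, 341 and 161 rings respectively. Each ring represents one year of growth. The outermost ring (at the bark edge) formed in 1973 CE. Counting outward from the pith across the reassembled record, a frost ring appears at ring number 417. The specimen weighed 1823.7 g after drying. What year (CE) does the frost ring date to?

Total rings = 216 + 341 + 161 = 718.
The frost ring sits at ring 417 from the pith, so 718 − 417 = 301 rings formed after it.
Counting back 301 years from 1973 CE places the frost ring in 1973 − 301 = 1672 CE.

1672 CE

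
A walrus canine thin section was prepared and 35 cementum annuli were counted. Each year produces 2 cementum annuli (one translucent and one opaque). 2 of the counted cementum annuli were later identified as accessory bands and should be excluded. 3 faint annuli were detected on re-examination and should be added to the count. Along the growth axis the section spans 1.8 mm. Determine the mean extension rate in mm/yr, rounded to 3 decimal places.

0.100 mm/yr

True cementum annulus count = 35 − 2 + 3 = 36.
Dividing by 2 cementum annuli per year: 36 / 2 = 18 years.
Extension rate ≈ 1.8 / 18 = 0.100 mm/yr.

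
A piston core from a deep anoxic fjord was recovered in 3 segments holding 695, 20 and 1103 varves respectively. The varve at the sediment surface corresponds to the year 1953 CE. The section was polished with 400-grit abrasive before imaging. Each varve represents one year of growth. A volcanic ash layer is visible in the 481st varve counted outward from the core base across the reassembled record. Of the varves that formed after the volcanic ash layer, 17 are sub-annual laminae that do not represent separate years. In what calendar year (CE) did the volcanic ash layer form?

Total varves = 695 + 20 + 1103 = 1818.
Between varve 481 and the sediment surface there are 1818 − 481 = 1337 varves.
Removing the 17 false varves leaves 1337 − 17 = 1320 true varves beyond the volcanic ash layer.
Counting back 1320 years from 1953 CE places the volcanic ash layer in 1953 − 1320 = 633 CE.

633 CE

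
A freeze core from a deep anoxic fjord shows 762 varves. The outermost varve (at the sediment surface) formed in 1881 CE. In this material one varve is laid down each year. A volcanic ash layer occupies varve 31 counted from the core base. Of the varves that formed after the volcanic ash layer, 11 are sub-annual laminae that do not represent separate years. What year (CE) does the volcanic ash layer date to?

The volcanic ash layer sits at varve 31 from the core base, so 762 − 31 = 731 varves formed after it.
731 − 11 false = 720 true varves after the volcanic ash layer.
The varve at the sediment surface is 1881 CE, so the volcanic ash layer dates to 1881 − 720 = 1161 CE.

1161 CE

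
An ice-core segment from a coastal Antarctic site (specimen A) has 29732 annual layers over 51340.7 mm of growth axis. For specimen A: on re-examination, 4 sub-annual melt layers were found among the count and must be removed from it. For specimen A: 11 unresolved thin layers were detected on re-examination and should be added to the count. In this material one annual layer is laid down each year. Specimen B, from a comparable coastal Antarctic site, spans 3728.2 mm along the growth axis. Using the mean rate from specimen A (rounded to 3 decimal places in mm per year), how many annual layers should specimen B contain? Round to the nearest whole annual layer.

2160 annual layers

Specimen A: adjusted count: 29732 − 4 + 11 = 29739 annual layers.
A: Mean rate = 51340.7 mm / 29739 years ≈ 1.726 mm/yr.
B spans 3728.2 / 1.726 = 2160.02 years ≈ 2160 annual layers.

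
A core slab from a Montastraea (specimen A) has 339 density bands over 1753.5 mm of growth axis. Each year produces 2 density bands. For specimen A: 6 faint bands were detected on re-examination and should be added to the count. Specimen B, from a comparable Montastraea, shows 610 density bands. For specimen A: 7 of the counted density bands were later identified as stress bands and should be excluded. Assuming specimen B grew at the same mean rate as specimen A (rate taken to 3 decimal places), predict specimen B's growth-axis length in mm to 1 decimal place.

Specimen A: correcting the raw count gives 339 − 7 + 6 = 338 true density bands.
Specimen A: with 2 density bands per year, 338 / 2 = 169 years.
A: Mean rate = 1753.5 mm / 169 years ≈ 10.376 mm/yr.
Specimen B: with 2 density bands per year, 610 / 2 = 305 years. B's length ≈ 10.376 × 305 = 3164.7 mm.

3164.7 mm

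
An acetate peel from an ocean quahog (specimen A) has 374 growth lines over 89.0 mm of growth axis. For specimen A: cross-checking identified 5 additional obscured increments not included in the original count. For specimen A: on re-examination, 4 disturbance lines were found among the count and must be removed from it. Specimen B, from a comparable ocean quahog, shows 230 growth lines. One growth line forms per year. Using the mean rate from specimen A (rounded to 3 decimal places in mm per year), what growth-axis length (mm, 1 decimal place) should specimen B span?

Specimen A: after corrections the count is 374 − 4 + 5 = 375 growth lines.
A: Extension rate ≈ 89.0 / 375 = 0.237 mm/year.
For B, 0.237 mm/year × 230 years = 54.5 mm.

54.5 mm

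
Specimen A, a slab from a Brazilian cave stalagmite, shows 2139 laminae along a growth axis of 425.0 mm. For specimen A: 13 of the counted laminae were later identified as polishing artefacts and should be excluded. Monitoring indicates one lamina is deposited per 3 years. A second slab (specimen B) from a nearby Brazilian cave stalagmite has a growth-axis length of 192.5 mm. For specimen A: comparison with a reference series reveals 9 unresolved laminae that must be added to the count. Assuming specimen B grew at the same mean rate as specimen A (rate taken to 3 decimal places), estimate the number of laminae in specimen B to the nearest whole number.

Specimen A: correcting the raw count gives 2139 − 13 + 9 = 2135 true laminae.
Specimen A: 2135 laminae at 3 years each span 2135 × 3 = 6405 years.
A: Extension rate ≈ 425.0 / 6405 = 0.066 mm/yr.
B spans 192.5 / 0.066 = 2916.67 years; at 3 years per lamina that is 2916.67 / 3 ≈ 972 laminae.

972 laminae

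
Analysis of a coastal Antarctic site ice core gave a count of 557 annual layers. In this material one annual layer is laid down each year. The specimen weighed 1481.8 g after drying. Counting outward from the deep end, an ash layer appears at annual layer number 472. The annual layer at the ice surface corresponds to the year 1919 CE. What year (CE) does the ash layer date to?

1834 CE

The ash layer sits at annual layer 472 from the deep end, so 557 − 472 = 85 annual layers formed after it.
1919 − 85 = 1834 CE.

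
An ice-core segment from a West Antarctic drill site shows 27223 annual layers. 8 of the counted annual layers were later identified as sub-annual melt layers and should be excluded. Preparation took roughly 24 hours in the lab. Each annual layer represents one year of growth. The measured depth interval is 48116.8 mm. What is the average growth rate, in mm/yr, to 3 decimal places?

1.768 mm/yr

After corrections the count is 27223 − 8 = 27215 annual layers.
Mean rate = 48116.8 mm / 27215 years ≈ 1.768 mm/yr.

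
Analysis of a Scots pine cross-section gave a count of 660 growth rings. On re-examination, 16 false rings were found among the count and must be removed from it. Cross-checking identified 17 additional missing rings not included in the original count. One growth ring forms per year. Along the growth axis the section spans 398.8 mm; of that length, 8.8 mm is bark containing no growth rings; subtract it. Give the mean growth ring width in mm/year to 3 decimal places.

0.590 mm/year

Correcting the raw count gives 660 − 16 + 17 = 661 true growth rings.
The growth record spans 398.8 − 8.8 = 390.0 mm.
390.0 mm over 661 years gives 390.0 / 661 ≈ 0.590 mm/year.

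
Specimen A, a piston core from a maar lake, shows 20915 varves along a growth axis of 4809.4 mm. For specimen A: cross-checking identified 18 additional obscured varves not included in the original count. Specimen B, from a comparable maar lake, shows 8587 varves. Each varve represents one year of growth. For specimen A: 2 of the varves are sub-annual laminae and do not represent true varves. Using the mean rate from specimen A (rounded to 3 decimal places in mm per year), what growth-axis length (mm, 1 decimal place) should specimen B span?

Specimen A: correcting the raw count gives 20915 − 2 + 18 = 20931 true varves.
A: 4809.4 mm over 20931 years gives 4809.4 / 20931 ≈ 0.230 mm per year.
Length of B = 0.230 × 8587 = 1975.0 mm.

1975.0 mm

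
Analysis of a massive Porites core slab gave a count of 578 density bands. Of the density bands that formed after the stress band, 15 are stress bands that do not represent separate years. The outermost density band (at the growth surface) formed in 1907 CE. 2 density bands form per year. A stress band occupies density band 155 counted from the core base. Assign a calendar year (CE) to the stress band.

578 − 155 = 423 density bands lie beyond the stress band toward the growth surface.
423 − 15 false = 408 true density bands after the stress band.
408 density bands at 2 per year is 408 / 2 = 204 years.
1907 − 204 = 1703 CE.

1703 CE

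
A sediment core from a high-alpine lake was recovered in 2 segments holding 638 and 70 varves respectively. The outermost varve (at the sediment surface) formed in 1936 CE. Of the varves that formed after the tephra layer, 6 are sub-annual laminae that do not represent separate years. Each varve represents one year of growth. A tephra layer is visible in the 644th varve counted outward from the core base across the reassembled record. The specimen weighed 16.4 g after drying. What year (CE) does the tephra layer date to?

Total varves = 638 + 70 = 708.
The tephra layer sits at varve 644 from the core base, so 708 − 644 = 64 varves formed after it.
Removing the 6 false varves leaves 64 − 6 = 58 true varves beyond the tephra layer.
Counting back 58 years from 1936 CE places the tephra layer in 1936 − 58 = 1878 CE.

1878 CE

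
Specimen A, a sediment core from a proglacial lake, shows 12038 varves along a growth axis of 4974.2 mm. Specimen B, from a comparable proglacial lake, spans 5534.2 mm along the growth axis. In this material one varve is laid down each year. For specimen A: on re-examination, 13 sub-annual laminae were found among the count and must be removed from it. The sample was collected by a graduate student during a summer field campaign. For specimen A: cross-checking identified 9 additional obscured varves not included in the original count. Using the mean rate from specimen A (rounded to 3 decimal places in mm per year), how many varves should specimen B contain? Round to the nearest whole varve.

13400 varves

Specimen A: true varve count = 12038 − 13 + 9 = 12034.
A: Mean rate = 4974.2 mm / 12034 years ≈ 0.413 mm/year.
B spans 5534.2 / 0.413 = 13400.00 years ≈ 13400 varves.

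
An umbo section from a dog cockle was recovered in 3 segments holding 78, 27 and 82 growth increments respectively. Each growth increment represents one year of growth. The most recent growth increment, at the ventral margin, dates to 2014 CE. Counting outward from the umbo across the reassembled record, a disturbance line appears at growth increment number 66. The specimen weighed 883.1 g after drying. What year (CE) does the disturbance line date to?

1893 CE

Total growth increments = 78 + 27 + 82 = 187.
Between growth increment 66 and the ventral margin there are 187 − 66 = 121 growth increments.
2014 − 121 = 1893 CE.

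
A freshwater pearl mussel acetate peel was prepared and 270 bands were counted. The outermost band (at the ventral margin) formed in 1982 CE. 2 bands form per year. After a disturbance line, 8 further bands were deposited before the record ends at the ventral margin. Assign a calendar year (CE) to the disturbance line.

1978 CE

8 bands formed after the disturbance line.
With 2 bands per year, 8 / 2 = 4 years.
1982 − 4 = 1978 CE.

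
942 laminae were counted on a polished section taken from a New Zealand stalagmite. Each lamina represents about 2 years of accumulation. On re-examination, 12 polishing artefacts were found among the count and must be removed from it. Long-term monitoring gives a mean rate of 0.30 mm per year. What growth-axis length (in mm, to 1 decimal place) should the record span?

558.0 mm

Adjusted count: 942 − 12 = 930 laminae.
930 laminae at 2 years each span 930 × 2 = 1860 years.
Length ≈ 0.30 × 1860 = 558.0 mm.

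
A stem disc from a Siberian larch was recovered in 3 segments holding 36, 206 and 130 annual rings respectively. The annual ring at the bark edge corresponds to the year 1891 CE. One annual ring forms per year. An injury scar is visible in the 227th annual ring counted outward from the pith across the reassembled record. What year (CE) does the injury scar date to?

Total annual rings = 36 + 206 + 130 = 372.
372 − 227 = 145 annual rings lie beyond the injury scar toward the bark edge.
1891 − 145 = 1746 CE.

1746 CE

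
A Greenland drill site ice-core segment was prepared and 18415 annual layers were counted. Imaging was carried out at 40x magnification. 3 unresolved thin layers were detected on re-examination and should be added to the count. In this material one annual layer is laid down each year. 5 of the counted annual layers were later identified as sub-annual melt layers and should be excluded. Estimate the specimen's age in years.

After corrections the count is 18415 − 5 + 3 = 18413 annual layers.
One annual layer per year makes the duration 18413 years.

18413 years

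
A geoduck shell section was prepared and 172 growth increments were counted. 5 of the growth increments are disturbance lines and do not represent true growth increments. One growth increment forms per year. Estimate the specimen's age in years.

167 yr

Correcting the raw count gives 172 − 5 = 167 true growth increments.
With a one-to-one growth increment periodicity this is 167 years.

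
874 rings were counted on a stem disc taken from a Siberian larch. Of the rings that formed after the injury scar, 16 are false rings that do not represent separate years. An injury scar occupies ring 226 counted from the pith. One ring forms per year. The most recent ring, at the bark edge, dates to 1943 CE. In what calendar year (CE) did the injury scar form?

874 − 226 = 648 rings lie beyond the injury scar toward the bark edge.
648 − 16 false = 632 true rings after the injury scar.
The ring at the bark edge is 1943 CE, so the injury scar dates to 1943 − 632 = 1311 CE.

1311 CE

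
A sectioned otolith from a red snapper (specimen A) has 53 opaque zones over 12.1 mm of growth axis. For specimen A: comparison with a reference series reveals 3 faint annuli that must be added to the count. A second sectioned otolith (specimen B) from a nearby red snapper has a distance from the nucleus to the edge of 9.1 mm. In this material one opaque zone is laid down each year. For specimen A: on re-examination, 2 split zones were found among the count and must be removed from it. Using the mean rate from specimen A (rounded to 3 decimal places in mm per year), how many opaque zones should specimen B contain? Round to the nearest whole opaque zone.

41 opaque zones

Specimen A: true opaque zone count = 53 − 2 + 3 = 54.
A: Extension rate ≈ 12.1 / 54 = 0.224 mm per year.
B spans 9.1 / 0.224 = 40.62 years ≈ 41 opaque zones.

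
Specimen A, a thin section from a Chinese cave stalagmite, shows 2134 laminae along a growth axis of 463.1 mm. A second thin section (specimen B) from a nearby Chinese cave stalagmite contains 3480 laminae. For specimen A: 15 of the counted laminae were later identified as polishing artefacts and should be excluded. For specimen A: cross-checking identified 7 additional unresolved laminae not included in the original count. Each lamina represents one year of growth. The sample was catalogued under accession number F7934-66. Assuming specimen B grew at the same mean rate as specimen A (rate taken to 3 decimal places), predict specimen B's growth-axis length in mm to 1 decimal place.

758.6 mm

Specimen A: true lamina count = 2134 − 15 + 7 = 2126.
A: Mean rate = 463.1 mm / 2126 years ≈ 0.218 mm per year.
Length of B = 0.218 × 3480 = 758.6 mm.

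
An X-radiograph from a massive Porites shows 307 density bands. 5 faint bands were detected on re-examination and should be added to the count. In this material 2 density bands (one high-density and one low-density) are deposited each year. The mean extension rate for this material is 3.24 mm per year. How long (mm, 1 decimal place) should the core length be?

505.4 mm

True density band count = 307 + 5 = 312.
With 2 density bands per year, 312 / 2 = 156 years.
Length ≈ 3.24 × 156 = 505.4 mm.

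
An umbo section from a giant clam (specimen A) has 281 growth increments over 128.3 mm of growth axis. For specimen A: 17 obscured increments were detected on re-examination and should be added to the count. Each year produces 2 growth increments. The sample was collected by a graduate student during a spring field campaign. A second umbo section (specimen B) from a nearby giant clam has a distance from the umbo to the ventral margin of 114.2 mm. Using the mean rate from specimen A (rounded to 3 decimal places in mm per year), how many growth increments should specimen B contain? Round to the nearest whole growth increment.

Specimen A: correcting the raw count gives 281 + 17 = 298 true growth increments.
Specimen A: with 2 growth increments per year, 298 / 2 = 149 years.
A: Mean rate = 128.3 mm / 149 years ≈ 0.861 mm per year.
For B, 114.2 / 0.861 = 132.64 years; at 2 growth increments per year that is 132.64 × 2 ≈ 265 growth increments.

265 growth increments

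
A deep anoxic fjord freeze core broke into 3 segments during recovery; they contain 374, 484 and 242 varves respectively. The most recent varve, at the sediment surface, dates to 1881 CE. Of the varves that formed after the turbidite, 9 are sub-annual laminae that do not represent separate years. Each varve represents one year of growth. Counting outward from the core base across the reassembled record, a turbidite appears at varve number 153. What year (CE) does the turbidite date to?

943 CE

Total varves = 374 + 484 + 242 = 1100.
The turbidite sits at varve 153 from the core base, so 1100 − 153 = 947 varves formed after it.
947 − 9 false = 938 true varves after the turbidite.
1881 − 938 = 943 CE.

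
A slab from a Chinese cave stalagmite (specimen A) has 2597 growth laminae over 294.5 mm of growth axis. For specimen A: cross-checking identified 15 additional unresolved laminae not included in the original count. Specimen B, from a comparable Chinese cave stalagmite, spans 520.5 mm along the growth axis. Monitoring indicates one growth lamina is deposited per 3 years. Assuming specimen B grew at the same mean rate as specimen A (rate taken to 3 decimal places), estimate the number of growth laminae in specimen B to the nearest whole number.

4566 growth laminae

Specimen A: true growth lamina count = 2597 + 15 = 2612.
Specimen A: multiplying by 3 years per growth lamina: 2612 × 3 = 7836 years.
A: Extension rate ≈ 294.5 / 7836 = 0.038 mm/yr.
Specimen B: 520.5 mm / 0.038 mm per year = 13697.37 years; at 3 years per growth lamina that is 13697.37 / 3 ≈ 4566 growth laminae.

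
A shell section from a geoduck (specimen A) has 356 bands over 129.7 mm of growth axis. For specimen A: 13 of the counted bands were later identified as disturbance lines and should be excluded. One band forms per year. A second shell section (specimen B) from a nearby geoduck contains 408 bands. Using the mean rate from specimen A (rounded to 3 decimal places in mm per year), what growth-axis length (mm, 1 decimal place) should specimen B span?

Specimen A: adjusted count: 356 − 13 = 343 bands.
A: Extension rate ≈ 129.7 / 343 = 0.378 mm/yr.
Length of B = 0.378 × 408 = 154.2 mm.

154.2 mm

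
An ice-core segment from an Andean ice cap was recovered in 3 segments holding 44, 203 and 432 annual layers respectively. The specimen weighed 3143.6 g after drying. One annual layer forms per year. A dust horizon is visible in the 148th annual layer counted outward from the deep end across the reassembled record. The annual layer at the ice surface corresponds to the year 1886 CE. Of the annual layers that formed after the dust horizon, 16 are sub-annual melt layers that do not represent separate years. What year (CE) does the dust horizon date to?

Total annual layers = 44 + 203 + 432 = 679.
The dust horizon sits at annual layer 148 from the deep end, so 679 − 148 = 531 annual layers formed after it.
531 − 16 false = 515 true annual layers after the dust horizon.
1886 − 515 = 1371 CE.

1371 CE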